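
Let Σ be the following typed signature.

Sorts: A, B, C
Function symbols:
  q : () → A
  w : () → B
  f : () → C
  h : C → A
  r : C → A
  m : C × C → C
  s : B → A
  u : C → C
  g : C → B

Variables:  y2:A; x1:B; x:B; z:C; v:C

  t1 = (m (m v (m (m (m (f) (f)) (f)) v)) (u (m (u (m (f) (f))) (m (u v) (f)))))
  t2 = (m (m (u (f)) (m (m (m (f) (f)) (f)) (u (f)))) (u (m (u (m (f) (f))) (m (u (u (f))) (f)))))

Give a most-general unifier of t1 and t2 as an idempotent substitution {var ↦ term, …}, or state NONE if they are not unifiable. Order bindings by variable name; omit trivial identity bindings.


{v ↦ (u (f))}


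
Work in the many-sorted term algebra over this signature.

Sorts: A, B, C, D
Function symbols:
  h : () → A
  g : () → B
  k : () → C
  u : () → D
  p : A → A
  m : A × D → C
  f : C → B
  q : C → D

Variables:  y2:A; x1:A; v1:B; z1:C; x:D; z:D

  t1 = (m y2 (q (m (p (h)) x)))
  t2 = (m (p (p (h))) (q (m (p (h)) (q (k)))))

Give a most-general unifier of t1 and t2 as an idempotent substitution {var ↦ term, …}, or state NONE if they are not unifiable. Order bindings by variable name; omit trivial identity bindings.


{x ↦ (q (k)), y2 ↦ (p (p (h)))}


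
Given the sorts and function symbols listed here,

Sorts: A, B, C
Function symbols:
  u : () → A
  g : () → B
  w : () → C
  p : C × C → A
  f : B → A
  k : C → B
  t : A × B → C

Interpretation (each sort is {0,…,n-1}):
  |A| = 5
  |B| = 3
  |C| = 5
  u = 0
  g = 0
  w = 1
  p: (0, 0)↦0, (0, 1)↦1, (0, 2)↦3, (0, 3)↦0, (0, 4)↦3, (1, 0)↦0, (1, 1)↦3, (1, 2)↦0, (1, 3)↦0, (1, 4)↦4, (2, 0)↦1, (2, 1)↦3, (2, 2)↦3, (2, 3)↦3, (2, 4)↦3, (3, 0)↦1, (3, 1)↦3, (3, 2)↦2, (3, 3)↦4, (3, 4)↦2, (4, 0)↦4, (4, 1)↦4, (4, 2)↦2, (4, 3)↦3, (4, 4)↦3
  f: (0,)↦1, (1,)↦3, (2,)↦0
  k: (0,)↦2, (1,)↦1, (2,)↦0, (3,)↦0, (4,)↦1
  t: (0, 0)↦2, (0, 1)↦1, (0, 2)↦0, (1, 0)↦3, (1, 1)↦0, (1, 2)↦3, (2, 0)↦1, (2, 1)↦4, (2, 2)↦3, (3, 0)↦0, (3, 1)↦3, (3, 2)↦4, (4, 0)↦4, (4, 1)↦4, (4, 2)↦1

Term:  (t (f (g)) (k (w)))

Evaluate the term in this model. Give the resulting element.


  g = 0
  (f (g)) = f(0,) = 1
  w = 1
  (k (w)) = k(1,) = 1
  (t (f (g)) (k (w))) = t(1, 1) = 0

value = 0


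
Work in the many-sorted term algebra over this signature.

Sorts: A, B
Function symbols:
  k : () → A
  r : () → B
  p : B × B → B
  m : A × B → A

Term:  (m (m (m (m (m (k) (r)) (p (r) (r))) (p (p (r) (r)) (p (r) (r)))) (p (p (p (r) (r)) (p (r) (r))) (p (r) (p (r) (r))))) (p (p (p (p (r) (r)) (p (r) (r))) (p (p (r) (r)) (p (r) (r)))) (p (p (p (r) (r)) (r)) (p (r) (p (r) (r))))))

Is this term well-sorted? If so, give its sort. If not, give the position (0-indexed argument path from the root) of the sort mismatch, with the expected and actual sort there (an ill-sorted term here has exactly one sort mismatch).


well-sorted; sort = A

          (k) : A
          (r) : B
        (m (k) (r)) : A
          (r) : B
          (r) : B
        (p (r) (r)) : B
      (m (m (k) (r)) (p (r) (r))) : A
          (r) : B
          (r) : B
        (p (r) (r)) : B
          (r) : B
          (r) : B
        (p (r) (r)) : B
      (p (p (r) (r)) (p (r) (r))) : B
    (m (m (m (k) (r)) (p (r) (r))) (p (p (r) (r)) (p (r) (r)))) : A
          (r) : B
          (r) : B
        (p (r) (r)) : B
          (r) : B
          (r) : B
        (p (r) (r)) : B
      (p (p (r) (r)) (p (r) (r))) : B
        (r) : B
          (r) : B
          (r) : B
        (p (r) (r)) : B
      (p (r) (p (r) (r))) : B
    (p (p (p (r) (r)) (p (r) (r))) (p (r) (p (r) (r)))) : B
  (m (m (m (m (k) (r)) (p (r) (r))) (p (p (r) (r)) (p (r) (r)))) (p (p (p (r) (r)) (p (r) (r))) (p (r) (p (r) (r))))) : A
          (r) : B
          (r) : B
        (p (r) (r)) : B
          (r) : B
          (r) : B
        (p (r) (r)) : B
      (p (p (r) (r)) (p (r) (r))) : B
          (r) : B
          (r) : B
        (p (r) (r)) : B
          (r) : B
          (r) : B
        (p (r) (r)) : B
      (p (p (r) (r)) (p (r) (r))) : B
    (p (p (p (r) (r)) (p (r) (r))) (p (p (r) (r)) (p (r) (r)))) : B
          (r) : B
          (r) : B
        (p (r) (r)) : B
        (r) : B
      (p (p (r) (r)) (r)) : B
        (r) : B
          (r) : B
          (r) : B
        (p (r) (r)) : B
      (p (r) (p (r) (r))) : B
    (p (p (p (r) (r)) (r)) (p (r) (p (r) (r)))) : B
  (p (p (p (p (r) (r)) (p (r) (r))) (p (p (r) (r)) (p (r) (r)))) (p (p (p (r) (r)) (r)) (p (r) (p (r) (r))))) : B
(m (m (m (m (m (k) (r)) (p (r) (r))) (p (p (r) (r)) (p (r) (r)))) (p (p (p (r) (r)) (p (r) (r))) (p (r) (p (r) (r))))) (p (p (p (p (r) (r)) (p (r) (r))) (p (p (r) (r)) (p (r) (r)))) (p (p (p (r) (r)) (r)) (p (r) (p (r) (r)))))) : A


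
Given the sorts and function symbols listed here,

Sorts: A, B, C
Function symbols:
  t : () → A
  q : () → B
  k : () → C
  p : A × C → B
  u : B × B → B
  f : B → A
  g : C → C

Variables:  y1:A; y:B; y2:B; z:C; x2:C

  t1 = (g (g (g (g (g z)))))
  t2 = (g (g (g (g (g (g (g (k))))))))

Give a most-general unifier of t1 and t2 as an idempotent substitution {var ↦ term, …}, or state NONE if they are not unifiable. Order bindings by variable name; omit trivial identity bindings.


{z ↦ (g (g (k)))}


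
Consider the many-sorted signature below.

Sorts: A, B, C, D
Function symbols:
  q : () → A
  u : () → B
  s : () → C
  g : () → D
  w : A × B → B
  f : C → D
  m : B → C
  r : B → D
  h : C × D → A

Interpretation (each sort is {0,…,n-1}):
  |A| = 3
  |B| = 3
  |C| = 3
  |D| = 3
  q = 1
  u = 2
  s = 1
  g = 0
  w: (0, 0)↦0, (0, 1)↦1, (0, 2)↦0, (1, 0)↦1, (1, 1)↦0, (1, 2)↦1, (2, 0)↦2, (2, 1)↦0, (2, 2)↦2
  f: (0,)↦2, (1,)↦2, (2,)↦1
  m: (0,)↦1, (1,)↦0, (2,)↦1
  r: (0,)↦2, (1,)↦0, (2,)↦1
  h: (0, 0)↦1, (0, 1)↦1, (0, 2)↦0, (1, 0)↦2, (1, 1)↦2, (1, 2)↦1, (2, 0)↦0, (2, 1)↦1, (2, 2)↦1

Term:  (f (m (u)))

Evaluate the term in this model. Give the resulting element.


  u = 2
  (m (u)) = m(2,) = 1
  (f (m (u))) = f(1,) = 2

value = 2


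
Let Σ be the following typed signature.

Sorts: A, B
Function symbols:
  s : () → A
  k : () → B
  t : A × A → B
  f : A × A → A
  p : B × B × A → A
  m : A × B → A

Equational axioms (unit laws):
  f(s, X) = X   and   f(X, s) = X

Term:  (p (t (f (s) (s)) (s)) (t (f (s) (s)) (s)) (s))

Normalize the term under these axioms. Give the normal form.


1. (p (t (f (s) (s)) (s)) (t (f (s) (s)) (s)) (s))  →  (p (t (s) (s)) (t (f (s) (s)) (s)) (s))
2. (p (t (s) (s)) (t (f (s) (s)) (s)) (s))  →  (p (t (s) (s)) (t (s) (s)) (s))

normal form = (p (t (s) (s)) (t (s) (s)) (s))


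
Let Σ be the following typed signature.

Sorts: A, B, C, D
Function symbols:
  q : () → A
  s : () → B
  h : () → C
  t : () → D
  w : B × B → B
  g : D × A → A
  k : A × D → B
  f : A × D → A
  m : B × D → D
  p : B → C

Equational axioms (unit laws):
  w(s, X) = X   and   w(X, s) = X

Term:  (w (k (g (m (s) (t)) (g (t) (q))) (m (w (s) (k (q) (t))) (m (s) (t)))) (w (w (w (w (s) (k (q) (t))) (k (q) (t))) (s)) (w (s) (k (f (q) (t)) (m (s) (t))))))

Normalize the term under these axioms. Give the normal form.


1. (w (k (g (m (s) (t)) (g (t) (q))) (m (w (s) (k (q) (t))) (m (s) (t)))) (w (w (w (w (s) (k (q) (t))) (k (q) (t))) (s)) (w (s) (k (f (q) (t)) (m (s) (t))))))  →  (w (k (g (m (s) (t)) (g (t) (q))) (m (k (q) (t)) (m (s) (t)))) (w (w (w (w (s) (k (q) (t))) (k (q) (t))) (s)) (w (s) (k (f (q) (t)) (m (s) (t))))))
2. (w (k (g (m (s) (t)) (g (t) (q))) (m (k (q) (t)) (m (s) (t)))) (w (w (w (w (s) (k (q) (t))) (k (q) (t))) (s)) (w (s) (k (f (q) (t)) (m (s) (t))))))  →  (w (k (g (m (s) (t)) (g (t) (q))) (m (k (q) (t)) (m (s) (t)))) (w (w (w (s) (k (q) (t))) (k (q) (t))) (w (s) (k (f (q) (t)) (m (s) (t))))))
3. (w (k (g (m (s) (t)) (g (t) (q))) (m (k (q) (t)) (m (s) (t)))) (w (w (w (s) (k (q) (t))) (k (q) (t))) (w (s) (k (f (q) (t)) (m (s) (t))))))  →  (w (k (g (m (s) (t)) (g (t) (q))) (m (k (q) (t)) (m (s) (t)))) (w (w (k (q) (t)) (k (q) (t))) (w (s) (k (f (q) (t)) (m (s) (t))))))
4. (w (k (g (m (s) (t)) (g (t) (q))) (m (k (q) (t)) (m (s) (t)))) (w (w (k (q) (t)) (k (q) (t))) (w (s) (k (f (q) (t)) (m (s) (t))))))  →  (w (k (g (m (s) (t)) (g (t) (q))) (m (k (q) (t)) (m (s) (t)))) (w (w (k (q) (t)) (k (q) (t))) (k (f (q) (t)) (m (s) (t)))))

normal form = (w (k (g (m (s) (t)) (g (t) (q))) (m (k (q) (t)) (m (s) (t)))) (w (w (k (q) (t)) (k (q) (t))) (k (f (q) (t)) (m (s) (t)))))


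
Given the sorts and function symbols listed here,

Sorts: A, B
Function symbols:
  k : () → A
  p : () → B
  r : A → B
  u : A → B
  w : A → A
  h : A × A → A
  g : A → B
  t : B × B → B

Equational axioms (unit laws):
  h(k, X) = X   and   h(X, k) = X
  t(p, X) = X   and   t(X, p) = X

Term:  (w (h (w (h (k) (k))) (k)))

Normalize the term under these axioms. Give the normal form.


1. (w (h (w (h (k) (k))) (k)))  →  (w (w (h (k) (k))))
2. (w (w (h (k) (k))))  →  (w (w (k)))

normal form = (w (w (k)))


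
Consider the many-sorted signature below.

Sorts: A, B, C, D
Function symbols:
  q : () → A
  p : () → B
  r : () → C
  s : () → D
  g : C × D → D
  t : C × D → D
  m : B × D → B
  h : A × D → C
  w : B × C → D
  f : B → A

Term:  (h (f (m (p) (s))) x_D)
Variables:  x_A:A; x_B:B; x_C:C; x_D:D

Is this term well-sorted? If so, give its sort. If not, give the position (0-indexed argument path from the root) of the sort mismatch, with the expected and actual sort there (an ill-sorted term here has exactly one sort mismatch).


      (p) : B
      (s) : D
    (m (p) (s)) : B
  (f (m (p) (s))) : A
  x_D : D
(h (f (m (p) (s))) x_D) : C

well-sorted; sort = C


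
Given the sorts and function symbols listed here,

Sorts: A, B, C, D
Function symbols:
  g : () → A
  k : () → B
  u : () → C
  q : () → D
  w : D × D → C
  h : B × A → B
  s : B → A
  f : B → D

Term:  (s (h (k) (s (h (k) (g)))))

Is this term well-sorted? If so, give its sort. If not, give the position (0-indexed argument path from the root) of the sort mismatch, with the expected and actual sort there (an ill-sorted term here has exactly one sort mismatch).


    (k) : B
        (k) : B
        (g) : A
      (h (k) (g)) : B
    (s (h (k) (g))) : A
  (h (k) (s (h (k) (g)))) : B
(s (h (k) (s (h (k) (g))))) : A

well-sorted; sort = A


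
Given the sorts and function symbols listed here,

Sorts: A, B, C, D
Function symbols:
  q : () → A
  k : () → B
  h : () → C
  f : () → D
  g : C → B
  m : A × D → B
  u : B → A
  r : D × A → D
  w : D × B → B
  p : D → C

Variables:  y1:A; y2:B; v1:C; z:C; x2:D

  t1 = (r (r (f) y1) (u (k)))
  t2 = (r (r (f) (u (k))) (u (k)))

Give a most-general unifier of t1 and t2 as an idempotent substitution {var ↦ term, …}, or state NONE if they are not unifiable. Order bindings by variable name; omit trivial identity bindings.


{y1 ↦ (u (k))}


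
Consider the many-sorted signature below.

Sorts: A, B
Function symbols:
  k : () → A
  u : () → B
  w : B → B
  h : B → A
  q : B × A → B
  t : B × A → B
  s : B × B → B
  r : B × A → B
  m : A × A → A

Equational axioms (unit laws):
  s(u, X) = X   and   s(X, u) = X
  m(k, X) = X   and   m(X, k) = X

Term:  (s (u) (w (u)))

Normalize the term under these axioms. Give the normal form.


normal form = (w (u))

1. (s (u) (w (u)))  →  (w (u))


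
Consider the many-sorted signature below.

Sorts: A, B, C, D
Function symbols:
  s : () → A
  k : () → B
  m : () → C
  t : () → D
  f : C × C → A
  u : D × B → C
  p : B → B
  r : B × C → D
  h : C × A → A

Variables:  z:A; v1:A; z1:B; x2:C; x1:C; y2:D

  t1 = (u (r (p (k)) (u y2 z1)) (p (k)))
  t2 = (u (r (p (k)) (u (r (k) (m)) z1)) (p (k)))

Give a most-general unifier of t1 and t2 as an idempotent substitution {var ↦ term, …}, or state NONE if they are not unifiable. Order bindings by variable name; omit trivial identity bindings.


{y2 ↦ (r (k) (m))}


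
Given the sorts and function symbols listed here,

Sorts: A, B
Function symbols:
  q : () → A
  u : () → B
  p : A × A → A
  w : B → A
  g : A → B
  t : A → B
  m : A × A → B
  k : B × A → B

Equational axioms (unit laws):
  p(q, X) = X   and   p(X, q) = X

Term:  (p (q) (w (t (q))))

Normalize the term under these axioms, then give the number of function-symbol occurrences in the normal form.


1. (p (q) (w (t (q))))  →  (w (t (q)))
normal form: (w (t (q)))

size = 3


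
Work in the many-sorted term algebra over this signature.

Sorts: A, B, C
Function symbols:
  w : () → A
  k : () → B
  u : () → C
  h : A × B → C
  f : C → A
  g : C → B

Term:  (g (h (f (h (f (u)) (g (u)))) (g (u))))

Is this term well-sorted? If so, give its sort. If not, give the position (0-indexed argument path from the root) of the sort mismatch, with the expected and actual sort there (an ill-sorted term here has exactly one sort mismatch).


well-sorted; sort = B

          (u) : C
        (f (u)) : A
          (u) : C
        (g (u)) : B
      (h (f (u)) (g (u))) : C
    (f (h (f (u)) (g (u)))) : A
      (u) : C
    (g (u)) : B
  (h (f (h (f (u)) (g (u)))) (g (u))) : C
(g (h (f (h (f (u)) (g (u)))) (g (u)))) : B


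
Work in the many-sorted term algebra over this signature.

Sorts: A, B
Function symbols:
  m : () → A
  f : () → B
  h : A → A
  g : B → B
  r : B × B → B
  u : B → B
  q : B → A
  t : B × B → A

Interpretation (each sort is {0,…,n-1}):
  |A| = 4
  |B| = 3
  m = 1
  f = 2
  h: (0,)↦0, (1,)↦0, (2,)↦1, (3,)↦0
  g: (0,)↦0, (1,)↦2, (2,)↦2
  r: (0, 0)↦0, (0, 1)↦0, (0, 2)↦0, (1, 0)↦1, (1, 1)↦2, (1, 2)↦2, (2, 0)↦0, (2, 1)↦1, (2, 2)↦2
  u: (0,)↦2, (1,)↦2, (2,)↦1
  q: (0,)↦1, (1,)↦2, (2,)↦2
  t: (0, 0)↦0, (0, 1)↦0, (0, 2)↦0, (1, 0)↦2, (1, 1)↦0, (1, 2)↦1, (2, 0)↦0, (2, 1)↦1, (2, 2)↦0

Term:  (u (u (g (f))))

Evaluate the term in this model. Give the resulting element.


value = 2

  f = 2
  (g (f)) = g(2,) = 2
  (u (g (f))) = u(2,) = 1
  (u (u (g (f)))) = u(1,) = 2


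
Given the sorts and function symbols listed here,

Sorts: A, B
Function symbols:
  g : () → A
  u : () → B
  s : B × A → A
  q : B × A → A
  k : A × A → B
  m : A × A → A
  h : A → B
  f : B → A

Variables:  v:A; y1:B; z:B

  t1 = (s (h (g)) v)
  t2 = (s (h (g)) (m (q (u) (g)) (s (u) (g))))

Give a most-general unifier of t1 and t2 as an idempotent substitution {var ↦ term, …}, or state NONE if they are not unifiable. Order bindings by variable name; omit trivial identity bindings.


{v ↦ (m (q (u) (g)) (s (u) (g)))}


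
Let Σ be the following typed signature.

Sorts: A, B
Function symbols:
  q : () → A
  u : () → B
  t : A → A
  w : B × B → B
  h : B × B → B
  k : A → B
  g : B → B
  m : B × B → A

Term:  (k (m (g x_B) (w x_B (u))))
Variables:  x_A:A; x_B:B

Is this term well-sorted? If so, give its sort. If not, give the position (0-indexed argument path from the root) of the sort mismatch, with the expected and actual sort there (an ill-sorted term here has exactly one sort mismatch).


      x_B : B
    (g x_B) : B
      x_B : B
      (u) : B
    (w x_B (u)) : B
  (m (g x_B) (w x_B (u))) : A
(k (m (g x_B) (w x_B (u)))) : B

well-sorted; sort = B


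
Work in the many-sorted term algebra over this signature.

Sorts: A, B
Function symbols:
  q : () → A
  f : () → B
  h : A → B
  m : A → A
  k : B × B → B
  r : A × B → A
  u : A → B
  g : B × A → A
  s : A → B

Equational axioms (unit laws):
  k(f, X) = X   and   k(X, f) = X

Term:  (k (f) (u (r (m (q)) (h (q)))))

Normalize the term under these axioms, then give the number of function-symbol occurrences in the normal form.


1. (k (f) (u (r (m (q)) (h (q)))))  →  (u (r (m (q)) (h (q))))
normal form: (u (r (m (q)) (h (q))))

size = 6


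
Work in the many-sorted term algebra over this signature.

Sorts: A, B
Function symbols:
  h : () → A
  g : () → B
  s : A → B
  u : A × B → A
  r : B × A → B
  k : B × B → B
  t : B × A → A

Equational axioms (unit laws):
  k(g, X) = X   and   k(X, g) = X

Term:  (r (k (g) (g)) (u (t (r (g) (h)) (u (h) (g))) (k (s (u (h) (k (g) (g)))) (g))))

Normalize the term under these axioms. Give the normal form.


normal form = (r (g) (u (t (r (g) (h)) (u (h) (g))) (s (u (h) (g)))))

1. (r (k (g) (g)) (u (t (r (g) (h)) (u (h) (g))) (k (s (u (h) (k (g) (g)))) (g))))  →  (r (g) (u (t (r (g) (h)) (u (h) (g))) (k (s (u (h) (k (g) (g)))) (g))))
2. (r (g) (u (t (r (g) (h)) (u (h) (g))) (k (s (u (h) (k (g) (g)))) (g))))  →  (r (g) (u (t (r (g) (h)) (u (h) (g))) (s (u (h) (k (g) (g))))))
3. (r (g) (u (t (r (g) (h)) (u (h) (g))) (s (u (h) (k (g) (g))))))  →  (r (g) (u (t (r (g) (h)) (u (h) (g))) (s (u (h) (g)))))


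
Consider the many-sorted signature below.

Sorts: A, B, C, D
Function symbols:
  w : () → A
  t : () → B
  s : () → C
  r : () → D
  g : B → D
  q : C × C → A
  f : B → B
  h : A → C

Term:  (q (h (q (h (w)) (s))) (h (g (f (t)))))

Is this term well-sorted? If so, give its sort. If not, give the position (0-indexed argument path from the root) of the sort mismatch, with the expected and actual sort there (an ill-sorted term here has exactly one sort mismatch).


ill-sorted at position [1, 0]: expected A, got D

        (w) : A
      (h (w)) : C
      (s) : C
    (q (h (w)) (s)) : A
  (h (q (h (w)) (s))) : C
        (t) : B
      (f (t)) : B
    (g (f (t))) : D
  (h (g (f (t)))) : ✗ arg 0 at [1, 0] has sort D, expected A


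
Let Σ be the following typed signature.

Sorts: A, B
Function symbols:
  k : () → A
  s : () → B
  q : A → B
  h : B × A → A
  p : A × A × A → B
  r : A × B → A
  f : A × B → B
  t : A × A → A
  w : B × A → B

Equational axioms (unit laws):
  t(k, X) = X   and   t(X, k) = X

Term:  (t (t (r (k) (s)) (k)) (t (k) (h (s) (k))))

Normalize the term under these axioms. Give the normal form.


normal form = (t (r (k) (s)) (h (s) (k)))

1. (t (t (r (k) (s)) (k)) (t (k) (h (s) (k))))  →  (t (r (k) (s)) (t (k) (h (s) (k))))
2. (t (r (k) (s)) (t (k) (h (s) (k))))  →  (t (r (k) (s)) (h (s) (k)))


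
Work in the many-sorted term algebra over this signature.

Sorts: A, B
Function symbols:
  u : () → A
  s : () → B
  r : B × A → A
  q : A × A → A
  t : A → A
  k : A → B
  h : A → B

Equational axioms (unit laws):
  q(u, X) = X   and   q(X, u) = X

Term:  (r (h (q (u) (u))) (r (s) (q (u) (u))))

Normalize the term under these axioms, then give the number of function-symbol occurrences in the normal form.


1. (r (h (q (u) (u))) (r (s) (q (u) (u))))  →  (r (h (u)) (r (s) (q (u) (u))))
2. (r (h (u)) (r (s) (q (u) (u))))  →  (r (h (u)) (r (s) (u)))
normal form: (r (h (u)) (r (s) (u)))

size = 6


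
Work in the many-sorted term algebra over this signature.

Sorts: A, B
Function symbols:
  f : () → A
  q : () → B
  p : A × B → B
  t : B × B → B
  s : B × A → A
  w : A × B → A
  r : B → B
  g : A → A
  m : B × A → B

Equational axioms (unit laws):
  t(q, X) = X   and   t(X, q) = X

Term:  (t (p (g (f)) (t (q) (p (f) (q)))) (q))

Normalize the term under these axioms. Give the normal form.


normal form = (p (g (f)) (p (f) (q)))

1. (t (p (g (f)) (t (q) (p (f) (q)))) (q))  →  (p (g (f)) (t (q) (p (f) (q))))
2. (p (g (f)) (t (q) (p (f) (q))))  →  (p (g (f)) (p (f) (q)))


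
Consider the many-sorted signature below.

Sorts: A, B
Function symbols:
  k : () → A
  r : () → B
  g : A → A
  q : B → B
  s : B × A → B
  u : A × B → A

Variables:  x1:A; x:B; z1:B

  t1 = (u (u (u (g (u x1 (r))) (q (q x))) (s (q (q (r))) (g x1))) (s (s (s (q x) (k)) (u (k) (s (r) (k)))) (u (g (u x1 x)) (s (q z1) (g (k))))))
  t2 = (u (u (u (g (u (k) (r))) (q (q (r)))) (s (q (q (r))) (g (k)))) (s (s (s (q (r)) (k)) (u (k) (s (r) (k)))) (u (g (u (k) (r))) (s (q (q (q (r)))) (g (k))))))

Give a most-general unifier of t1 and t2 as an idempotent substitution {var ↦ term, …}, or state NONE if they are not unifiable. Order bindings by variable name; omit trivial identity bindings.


{x ↦ (r), x1 ↦ (k), z1 ↦ (q (q (r)))}


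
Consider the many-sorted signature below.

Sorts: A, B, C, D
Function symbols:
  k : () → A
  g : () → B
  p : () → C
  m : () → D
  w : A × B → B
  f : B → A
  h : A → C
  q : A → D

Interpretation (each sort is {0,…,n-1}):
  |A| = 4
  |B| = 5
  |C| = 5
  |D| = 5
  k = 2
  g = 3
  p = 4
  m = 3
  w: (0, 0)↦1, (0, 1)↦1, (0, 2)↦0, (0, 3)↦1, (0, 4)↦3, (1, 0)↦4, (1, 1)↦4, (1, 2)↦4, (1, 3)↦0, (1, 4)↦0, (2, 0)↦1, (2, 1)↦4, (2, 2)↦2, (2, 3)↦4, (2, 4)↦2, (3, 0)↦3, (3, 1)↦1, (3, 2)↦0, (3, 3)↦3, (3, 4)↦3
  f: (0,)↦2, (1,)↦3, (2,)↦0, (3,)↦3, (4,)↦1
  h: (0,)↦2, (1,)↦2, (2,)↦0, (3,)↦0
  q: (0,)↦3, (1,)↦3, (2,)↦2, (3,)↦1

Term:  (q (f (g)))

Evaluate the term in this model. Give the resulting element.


  g = 3
  (f (g)) = f(3,) = 3
  (q (f (g))) = q(3,) = 1

value = 1


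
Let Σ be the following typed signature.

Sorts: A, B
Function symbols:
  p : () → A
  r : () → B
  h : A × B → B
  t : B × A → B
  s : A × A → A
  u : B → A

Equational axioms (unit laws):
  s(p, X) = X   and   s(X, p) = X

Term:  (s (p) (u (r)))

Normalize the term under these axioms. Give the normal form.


normal form = (u (r))

1. (s (p) (u (r)))  →  (u (r))


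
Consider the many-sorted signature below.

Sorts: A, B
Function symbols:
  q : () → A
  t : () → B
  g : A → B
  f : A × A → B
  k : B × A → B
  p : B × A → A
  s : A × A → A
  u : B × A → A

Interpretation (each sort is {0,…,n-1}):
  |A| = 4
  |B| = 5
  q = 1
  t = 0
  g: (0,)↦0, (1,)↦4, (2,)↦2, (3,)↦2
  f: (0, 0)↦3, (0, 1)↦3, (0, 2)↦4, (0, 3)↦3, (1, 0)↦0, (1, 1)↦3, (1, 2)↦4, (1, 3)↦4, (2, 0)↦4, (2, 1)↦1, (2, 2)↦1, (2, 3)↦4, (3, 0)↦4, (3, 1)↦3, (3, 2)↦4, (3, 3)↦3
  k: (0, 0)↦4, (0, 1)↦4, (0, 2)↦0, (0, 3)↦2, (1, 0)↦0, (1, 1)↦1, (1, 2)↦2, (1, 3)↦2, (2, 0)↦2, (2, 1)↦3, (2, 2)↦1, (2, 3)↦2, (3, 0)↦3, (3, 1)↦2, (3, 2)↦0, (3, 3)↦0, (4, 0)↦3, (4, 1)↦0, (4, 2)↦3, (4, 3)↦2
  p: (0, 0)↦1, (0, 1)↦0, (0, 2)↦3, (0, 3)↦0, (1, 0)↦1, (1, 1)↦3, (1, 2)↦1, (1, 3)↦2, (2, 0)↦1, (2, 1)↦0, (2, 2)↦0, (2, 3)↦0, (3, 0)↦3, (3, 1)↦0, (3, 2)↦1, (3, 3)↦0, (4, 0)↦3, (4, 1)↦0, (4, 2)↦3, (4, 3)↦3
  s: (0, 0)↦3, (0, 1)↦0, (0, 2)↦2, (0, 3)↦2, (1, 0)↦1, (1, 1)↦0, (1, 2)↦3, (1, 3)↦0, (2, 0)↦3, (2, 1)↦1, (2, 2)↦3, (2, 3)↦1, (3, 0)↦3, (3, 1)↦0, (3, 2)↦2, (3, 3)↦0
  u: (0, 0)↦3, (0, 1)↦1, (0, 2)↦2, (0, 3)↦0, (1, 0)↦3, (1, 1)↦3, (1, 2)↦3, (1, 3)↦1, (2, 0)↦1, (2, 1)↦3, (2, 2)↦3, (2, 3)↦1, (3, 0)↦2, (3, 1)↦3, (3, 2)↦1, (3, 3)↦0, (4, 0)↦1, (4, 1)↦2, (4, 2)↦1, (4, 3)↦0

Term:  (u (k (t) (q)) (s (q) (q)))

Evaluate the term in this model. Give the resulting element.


value = 1

  t = 0
  q = 1
  (k (t) (q)) = k(0, 1) = 4
  q = 1
  q = 1
  (s (q) (q)) = s(1, 1) = 0
  (u (k (t) (q)) (s (q) (q))) = u(4, 0) = 1


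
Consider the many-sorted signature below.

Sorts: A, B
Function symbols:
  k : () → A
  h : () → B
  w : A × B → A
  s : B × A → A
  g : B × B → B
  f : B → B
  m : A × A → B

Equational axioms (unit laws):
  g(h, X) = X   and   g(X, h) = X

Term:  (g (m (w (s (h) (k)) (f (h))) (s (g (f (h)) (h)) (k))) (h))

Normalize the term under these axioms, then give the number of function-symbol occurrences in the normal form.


1. (g (m (w (s (h) (k)) (f (h))) (s (g (f (h)) (h)) (k))) (h))  →  (m (w (s (h) (k)) (f (h))) (s (g (f (h)) (h)) (k)))
2. (m (w (s (h) (k)) (f (h))) (s (g (f (h)) (h)) (k)))  →  (m (w (s (h) (k)) (f (h))) (s (f (h)) (k)))
normal form: (m (w (s (h) (k)) (f (h))) (s (f (h)) (k)))

size = 11


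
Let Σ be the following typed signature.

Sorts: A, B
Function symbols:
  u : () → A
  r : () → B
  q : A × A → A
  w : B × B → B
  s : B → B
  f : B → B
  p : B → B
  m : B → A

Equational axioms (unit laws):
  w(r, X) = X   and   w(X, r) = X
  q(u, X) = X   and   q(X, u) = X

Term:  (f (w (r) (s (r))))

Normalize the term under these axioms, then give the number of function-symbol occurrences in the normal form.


1. (f (w (r) (s (r))))  →  (f (s (r)))
normal form: (f (s (r)))

size = 3


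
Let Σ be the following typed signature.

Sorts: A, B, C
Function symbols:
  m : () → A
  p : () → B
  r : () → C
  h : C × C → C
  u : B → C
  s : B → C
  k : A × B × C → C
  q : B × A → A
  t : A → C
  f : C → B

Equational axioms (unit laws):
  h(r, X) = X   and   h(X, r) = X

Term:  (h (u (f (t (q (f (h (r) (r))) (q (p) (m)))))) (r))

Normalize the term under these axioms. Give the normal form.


normal form = (u (f (t (q (f (r)) (q (p) (m))))))

1. (h (u (f (t (q (f (h (r) (r))) (q (p) (m)))))) (r))  →  (u (f (t (q (f (h (r) (r))) (q (p) (m))))))
2. (u (f (t (q (f (h (r) (r))) (q (p) (m))))))  →  (u (f (t (q (f (r)) (q (p) (m))))))


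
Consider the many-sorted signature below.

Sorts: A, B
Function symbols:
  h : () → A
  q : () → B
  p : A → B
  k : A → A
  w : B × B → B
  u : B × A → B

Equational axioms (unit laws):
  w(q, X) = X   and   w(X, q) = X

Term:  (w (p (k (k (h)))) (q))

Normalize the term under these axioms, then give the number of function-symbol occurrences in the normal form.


size = 4

1. (w (p (k (k (h)))) (q))  →  (p (k (k (h))))
normal form: (p (k (k (h))))


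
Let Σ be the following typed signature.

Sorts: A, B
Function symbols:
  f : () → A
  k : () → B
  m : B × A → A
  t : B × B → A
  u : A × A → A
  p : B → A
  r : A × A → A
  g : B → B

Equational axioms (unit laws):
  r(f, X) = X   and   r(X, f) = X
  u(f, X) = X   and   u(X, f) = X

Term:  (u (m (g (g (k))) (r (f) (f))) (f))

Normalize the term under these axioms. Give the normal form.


normal form = (m (g (g (k))) (f))

1. (u (m (g (g (k))) (r (f) (f))) (f))  →  (m (g (g (k))) (r (f) (f)))
2. (m (g (g (k))) (r (f) (f)))  →  (m (g (g (k))) (f))


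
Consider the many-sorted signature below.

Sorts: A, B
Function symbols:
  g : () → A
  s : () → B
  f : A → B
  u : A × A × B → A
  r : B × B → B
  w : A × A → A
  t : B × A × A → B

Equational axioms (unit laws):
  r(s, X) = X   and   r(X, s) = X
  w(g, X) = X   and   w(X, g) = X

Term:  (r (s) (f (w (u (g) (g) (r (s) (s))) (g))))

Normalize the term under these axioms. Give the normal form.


1. (r (s) (f (w (u (g) (g) (r (s) (s))) (g))))  →  (f (w (u (g) (g) (r (s) (s))) (g)))
2. (f (w (u (g) (g) (r (s) (s))) (g)))  →  (f (u (g) (g) (r (s) (s))))
3. (f (u (g) (g) (r (s) (s))))  →  (f (u (g) (g) (s)))

normal form = (f (u (g) (g) (s)))


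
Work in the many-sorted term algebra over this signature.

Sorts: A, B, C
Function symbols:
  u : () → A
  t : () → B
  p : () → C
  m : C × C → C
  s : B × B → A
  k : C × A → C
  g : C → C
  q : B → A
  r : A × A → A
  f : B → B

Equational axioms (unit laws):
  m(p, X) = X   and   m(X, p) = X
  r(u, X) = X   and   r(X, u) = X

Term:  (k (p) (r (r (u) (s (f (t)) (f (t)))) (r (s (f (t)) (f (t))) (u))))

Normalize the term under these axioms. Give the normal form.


normal form = (k (p) (r (s (f (t)) (f (t))) (s (f (t)) (f (t)))))

1. (k (p) (r (r (u) (s (f (t)) (f (t)))) (r (s (f (t)) (f (t))) (u))))  →  (k (p) (r (s (f (t)) (f (t))) (r (s (f (t)) (f (t))) (u))))
2. (k (p) (r (s (f (t)) (f (t))) (r (s (f (t)) (f (t))) (u))))  →  (k (p) (r (s (f (t)) (f (t))) (s (f (t)) (f (t)))))


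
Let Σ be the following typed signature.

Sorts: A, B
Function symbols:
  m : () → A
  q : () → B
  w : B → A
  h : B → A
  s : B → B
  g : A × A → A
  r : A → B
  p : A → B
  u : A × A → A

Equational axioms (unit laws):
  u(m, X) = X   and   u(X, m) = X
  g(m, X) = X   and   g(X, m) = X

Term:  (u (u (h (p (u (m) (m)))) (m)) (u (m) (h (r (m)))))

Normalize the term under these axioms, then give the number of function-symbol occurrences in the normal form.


size = 7

1. (u (u (h (p (u (m) (m)))) (m)) (u (m) (h (r (m)))))  →  (u (h (p (u (m) (m)))) (u (m) (h (r (m)))))
2. (u (h (p (u (m) (m)))) (u (m) (h (r (m)))))  →  (u (h (p (m))) (u (m) (h (r (m)))))
3. (u (h (p (m))) (u (m) (h (r (m)))))  →  (u (h (p (m))) (h (r (m))))
normal form: (u (h (p (m))) (h (r (m))))


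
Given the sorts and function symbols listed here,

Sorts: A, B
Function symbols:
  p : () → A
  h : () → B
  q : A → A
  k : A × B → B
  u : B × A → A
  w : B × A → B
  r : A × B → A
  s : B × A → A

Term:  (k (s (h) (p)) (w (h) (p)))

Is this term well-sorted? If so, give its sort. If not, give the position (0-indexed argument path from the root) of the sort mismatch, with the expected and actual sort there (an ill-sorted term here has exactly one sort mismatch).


    (h) : B
    (p) : A
  (s (h) (p)) : A
    (h) : B
    (p) : A
  (w (h) (p)) : B
(k (s (h) (p)) (w (h) (p))) : B

well-sorted; sort = B


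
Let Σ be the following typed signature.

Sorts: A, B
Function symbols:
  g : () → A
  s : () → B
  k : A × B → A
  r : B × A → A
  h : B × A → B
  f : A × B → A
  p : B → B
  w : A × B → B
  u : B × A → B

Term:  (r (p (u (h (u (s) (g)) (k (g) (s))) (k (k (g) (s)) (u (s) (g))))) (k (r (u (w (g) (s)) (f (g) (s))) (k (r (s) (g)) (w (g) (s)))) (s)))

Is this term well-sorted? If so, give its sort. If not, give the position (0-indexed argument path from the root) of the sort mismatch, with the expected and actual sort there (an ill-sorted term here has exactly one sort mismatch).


          (s) : B
          (g) : A
        (u (s) (g)) : B
          (g) : A
          (s) : B
        (k (g) (s)) : A
      (h (u (s) (g)) (k (g) (s))) : B
          (g) : A
          (s) : B
        (k (g) (s)) : A
          (s) : B
          (g) : A
        (u (s) (g)) : B
      (k (k (g) (s)) (u (s) (g))) : A
    (u (h (u (s) (g)) (k (g) (s))) (k (k (g) (s)) (u (s) (g)))) : B
  (p (u (h (u (s) (g)) (k (g) (s))) (k (k (g) (s)) (u (s) (g))))) : B
          (g) : A
          (s) : B
        (w (g) (s)) : B
          (g) : A
          (s) : B
        (f (g) (s)) : A
      (u (w (g) (s)) (f (g) (s))) : B
          (s) : B
          (g) : A
        (r (s) (g)) : A
          (g) : A
          (s) : B
        (w (g) (s)) : B
      (k (r (s) (g)) (w (g) (s))) : A
    (r (u (w (g) (s)) (f (g) (s))) (k (r (s) (g)) (w (g) (s)))) : A
    (s) : B
  (k (r (u (w (g) (s)) (f (g) (s))) (k (r (s) (g)) (w (g) (s)))) (s)) : A
(r (p (u (h (u (s) (g)) (k (g) (s))) (k (k (g) (s)) (u (s) (g))))) (k (r (u (w (g) (s)) (f (g) (s))) (k (r (s) (g)) (w (g) (s)))) (s))) : A

well-sorted; sort = A


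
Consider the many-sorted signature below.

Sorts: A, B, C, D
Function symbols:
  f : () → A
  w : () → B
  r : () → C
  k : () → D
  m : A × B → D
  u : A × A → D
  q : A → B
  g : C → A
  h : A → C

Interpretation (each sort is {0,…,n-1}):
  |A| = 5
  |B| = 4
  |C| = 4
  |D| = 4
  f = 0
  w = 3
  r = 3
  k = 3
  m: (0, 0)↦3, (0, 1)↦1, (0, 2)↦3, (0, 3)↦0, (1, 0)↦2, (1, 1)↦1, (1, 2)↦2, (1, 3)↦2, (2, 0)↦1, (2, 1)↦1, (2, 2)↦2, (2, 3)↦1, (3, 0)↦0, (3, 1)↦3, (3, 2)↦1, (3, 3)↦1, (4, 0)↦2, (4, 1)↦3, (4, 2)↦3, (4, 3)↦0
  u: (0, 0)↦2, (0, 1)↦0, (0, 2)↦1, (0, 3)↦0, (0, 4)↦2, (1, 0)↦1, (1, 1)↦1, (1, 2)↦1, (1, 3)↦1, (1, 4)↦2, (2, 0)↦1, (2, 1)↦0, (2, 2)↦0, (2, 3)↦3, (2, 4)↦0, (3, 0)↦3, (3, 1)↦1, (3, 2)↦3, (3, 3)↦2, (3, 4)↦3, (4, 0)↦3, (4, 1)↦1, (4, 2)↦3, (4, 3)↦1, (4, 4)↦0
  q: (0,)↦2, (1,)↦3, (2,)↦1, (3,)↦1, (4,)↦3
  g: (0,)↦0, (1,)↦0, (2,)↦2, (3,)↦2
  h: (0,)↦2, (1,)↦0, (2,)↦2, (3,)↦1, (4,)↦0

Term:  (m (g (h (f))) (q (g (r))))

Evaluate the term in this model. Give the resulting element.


  f = 0
  (h (f)) = h(0,) = 2
  (g (h (f))) = g(2,) = 2
  r = 3
  (g (r)) = g(3,) = 2
  (q (g (r))) = q(2,) = 1
  (m (g (h (f))) (q (g (r)))) = m(2, 1) = 1

value = 1


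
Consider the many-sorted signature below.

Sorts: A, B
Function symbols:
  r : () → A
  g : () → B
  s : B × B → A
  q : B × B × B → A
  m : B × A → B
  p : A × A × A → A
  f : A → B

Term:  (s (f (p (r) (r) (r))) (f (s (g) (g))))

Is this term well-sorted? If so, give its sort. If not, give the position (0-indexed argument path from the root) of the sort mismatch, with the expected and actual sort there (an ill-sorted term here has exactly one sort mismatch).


well-sorted; sort = A

      (r) : A
      (r) : A
      (r) : A
    (p (r) (r) (r)) : A
  (f (p (r) (r) (r))) : B
      (g) : B
      (g) : B
    (s (g) (g)) : A
  (f (s (g) (g))) : B
(s (f (p (r) (r) (r))) (f (s (g) (g)))) : A


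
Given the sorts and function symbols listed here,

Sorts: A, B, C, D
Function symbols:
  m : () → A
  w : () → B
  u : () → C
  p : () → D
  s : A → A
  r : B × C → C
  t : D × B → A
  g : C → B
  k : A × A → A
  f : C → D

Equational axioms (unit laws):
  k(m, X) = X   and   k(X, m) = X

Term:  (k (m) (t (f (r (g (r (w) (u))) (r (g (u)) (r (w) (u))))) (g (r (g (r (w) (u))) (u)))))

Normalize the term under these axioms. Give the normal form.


normal form = (t (f (r (g (r (w) (u))) (r (g (u)) (r (w) (u))))) (g (r (g (r (w) (u))) (u))))

1. (k (m) (t (f (r (g (r (w) (u))) (r (g (u)) (r (w) (u))))) (g (r (g (r (w) (u))) (u)))))  →  (t (f (r (g (r (w) (u))) (r (g (u)) (r (w) (u))))) (g (r (g (r (w) (u))) (u))))


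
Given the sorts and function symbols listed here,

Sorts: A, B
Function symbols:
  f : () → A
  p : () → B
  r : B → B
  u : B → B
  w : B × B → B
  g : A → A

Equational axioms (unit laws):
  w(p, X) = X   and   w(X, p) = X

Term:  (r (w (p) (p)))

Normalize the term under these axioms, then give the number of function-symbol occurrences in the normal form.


size = 2

1. (r (w (p) (p)))  →  (r (p))
normal form: (r (p))


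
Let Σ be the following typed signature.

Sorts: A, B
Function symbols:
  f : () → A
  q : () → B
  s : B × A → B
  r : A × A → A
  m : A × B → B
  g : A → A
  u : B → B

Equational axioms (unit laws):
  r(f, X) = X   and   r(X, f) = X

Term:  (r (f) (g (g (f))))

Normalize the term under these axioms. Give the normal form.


normal form = (g (g (f)))

1. (r (f) (g (g (f))))  →  (g (g (f)))


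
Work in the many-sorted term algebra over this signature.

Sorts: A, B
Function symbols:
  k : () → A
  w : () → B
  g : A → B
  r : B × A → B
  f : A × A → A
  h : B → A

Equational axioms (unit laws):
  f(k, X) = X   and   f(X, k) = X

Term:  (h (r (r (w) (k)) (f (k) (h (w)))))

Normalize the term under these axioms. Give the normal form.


1. (h (r (r (w) (k)) (f (k) (h (w)))))  →  (h (r (r (w) (k)) (h (w))))

normal form = (h (r (r (w) (k)) (h (w))))


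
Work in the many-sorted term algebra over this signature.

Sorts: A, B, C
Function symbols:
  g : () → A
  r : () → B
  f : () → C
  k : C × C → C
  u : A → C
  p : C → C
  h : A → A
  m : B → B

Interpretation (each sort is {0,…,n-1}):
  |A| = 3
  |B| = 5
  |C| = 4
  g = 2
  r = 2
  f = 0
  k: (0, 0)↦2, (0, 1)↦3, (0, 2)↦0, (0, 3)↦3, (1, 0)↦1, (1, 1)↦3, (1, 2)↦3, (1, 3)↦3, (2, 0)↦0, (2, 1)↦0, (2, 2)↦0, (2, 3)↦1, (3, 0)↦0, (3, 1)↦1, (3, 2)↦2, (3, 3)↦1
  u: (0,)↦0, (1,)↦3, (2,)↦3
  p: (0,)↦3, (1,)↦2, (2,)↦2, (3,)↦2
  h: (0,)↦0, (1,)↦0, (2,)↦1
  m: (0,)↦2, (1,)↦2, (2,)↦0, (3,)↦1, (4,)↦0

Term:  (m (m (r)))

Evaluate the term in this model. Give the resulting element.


  r = 2
  (m (r)) = m(2,) = 0
  (m (m (r))) = m(0,) = 2

value = 2


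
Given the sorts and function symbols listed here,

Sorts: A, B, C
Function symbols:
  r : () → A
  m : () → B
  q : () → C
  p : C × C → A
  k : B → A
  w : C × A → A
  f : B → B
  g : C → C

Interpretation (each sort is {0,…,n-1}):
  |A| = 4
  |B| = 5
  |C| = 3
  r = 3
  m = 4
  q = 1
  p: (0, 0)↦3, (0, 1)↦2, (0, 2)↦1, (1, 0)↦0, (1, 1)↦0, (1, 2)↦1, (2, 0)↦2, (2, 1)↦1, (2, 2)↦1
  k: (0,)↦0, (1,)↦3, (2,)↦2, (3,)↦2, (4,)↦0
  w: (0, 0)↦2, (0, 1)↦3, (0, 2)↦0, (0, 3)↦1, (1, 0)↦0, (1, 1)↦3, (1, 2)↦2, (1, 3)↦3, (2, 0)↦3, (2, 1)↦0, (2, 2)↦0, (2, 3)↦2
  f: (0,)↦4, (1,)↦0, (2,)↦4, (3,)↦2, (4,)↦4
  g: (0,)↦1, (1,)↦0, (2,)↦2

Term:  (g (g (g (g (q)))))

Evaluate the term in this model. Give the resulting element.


  q = 1
  (g (q)) = g(1,) = 0
  (g (g (q))) = g(0,) = 1
  (g (g (g (q)))) = g(1,) = 0
  (g (g (g (g (q))))) = g(0,) = 1

value = 1


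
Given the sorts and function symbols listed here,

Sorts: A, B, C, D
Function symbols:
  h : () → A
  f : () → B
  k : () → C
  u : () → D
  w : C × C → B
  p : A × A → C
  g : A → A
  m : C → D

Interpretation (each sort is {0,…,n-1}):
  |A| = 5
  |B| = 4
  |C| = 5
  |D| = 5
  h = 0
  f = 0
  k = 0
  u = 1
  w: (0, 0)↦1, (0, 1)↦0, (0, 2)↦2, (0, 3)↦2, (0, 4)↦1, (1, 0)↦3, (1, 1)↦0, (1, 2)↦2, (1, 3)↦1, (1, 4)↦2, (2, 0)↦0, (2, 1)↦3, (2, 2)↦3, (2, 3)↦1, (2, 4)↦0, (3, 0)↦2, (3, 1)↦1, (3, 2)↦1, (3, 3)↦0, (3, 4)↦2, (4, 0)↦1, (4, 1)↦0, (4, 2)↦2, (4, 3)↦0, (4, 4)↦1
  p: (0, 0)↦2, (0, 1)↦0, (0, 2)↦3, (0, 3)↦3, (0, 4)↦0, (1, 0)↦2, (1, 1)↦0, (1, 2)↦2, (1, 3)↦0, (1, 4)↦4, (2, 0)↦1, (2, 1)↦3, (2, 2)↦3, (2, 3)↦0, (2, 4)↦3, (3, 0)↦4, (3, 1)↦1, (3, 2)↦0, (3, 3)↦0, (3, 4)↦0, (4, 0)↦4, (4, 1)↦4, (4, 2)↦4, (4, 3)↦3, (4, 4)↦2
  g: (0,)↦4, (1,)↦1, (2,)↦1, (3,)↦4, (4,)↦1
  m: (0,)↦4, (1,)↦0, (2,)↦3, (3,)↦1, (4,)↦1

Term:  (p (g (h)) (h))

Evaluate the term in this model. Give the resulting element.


value = 4

  h = 0
  (g (h)) = g(0,) = 4
  h = 0
  (p (g (h)) (h)) = p(4, 0) = 4


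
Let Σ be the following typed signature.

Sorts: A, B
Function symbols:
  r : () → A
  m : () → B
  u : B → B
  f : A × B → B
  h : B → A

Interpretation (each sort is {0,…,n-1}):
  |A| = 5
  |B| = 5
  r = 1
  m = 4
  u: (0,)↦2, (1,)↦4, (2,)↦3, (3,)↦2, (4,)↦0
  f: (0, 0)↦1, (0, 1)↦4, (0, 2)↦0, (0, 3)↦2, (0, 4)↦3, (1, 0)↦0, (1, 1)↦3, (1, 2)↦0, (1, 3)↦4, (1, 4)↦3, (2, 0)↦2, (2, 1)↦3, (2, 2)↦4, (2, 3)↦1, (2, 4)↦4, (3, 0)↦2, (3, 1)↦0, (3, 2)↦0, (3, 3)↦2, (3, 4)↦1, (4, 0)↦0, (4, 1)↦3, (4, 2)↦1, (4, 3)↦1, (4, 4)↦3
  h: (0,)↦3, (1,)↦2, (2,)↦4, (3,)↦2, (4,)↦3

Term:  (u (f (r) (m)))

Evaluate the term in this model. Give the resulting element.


value = 2

  r = 1
  m = 4
  (f (r) (m)) = f(1, 4) = 3
  (u (f (r) (m))) = u(3,) = 2


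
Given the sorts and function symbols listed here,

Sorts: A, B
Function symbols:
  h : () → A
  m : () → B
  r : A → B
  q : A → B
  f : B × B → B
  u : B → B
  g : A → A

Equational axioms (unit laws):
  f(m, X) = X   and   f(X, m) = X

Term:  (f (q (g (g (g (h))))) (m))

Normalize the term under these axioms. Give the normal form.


1. (f (q (g (g (g (h))))) (m))  →  (q (g (g (g (h)))))

normal form = (q (g (g (g (h)))))


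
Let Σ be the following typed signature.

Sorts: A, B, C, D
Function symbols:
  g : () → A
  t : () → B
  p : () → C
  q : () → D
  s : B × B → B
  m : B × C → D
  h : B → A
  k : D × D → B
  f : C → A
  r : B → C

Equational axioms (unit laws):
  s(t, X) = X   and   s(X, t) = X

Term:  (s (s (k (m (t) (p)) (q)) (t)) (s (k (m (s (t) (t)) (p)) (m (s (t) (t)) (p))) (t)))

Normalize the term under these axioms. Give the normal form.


normal form = (s (k (m (t) (p)) (q)) (k (m (t) (p)) (m (t) (p))))

1. (s (s (k (m (t) (p)) (q)) (t)) (s (k (m (s (t) (t)) (p)) (m (s (t) (t)) (p))) (t)))  →  (s (k (m (t) (p)) (q)) (s (k (m (s (t) (t)) (p)) (m (s (t) (t)) (p))) (t)))
2. (s (k (m (t) (p)) (q)) (s (k (m (s (t) (t)) (p)) (m (s (t) (t)) (p))) (t)))  →  (s (k (m (t) (p)) (q)) (k (m (s (t) (t)) (p)) (m (s (t) (t)) (p))))
3. (s (k (m (t) (p)) (q)) (k (m (s (t) (t)) (p)) (m (s (t) (t)) (p))))  →  (s (k (m (t) (p)) (q)) (k (m (t) (p)) (m (s (t) (t)) (p))))
4. (s (k (m (t) (p)) (q)) (k (m (t) (p)) (m (s (t) (t)) (p))))  →  (s (k (m (t) (p)) (q)) (k (m (t) (p)) (m (t) (p))))
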